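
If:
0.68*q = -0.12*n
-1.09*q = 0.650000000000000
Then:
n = 3.38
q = -0.60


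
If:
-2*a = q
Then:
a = -q/2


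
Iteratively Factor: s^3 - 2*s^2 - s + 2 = (s + 1)*(s^2 - 3*s + 2) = (s - 2)*(s + 1)*(s - 1)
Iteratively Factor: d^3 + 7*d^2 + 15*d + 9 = (d + 1)*(d^2 + 6*d + 9) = (d + 1)*(d + 3)*(d + 3)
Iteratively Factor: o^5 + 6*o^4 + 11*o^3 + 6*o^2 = (o)*(o^4 + 6*o^3 + 11*o^2 + 6*o) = o^2*(o^3 + 6*o^2 + 11*o + 6) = o^2*(o + 1)*(o^2 + 5*o + 6) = o^2*(o + 1)*(o + 2)*(o + 3)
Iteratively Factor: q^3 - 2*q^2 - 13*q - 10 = (q - 5)*(q^2 + 3*q + 2) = (q - 5)*(q + 1)*(q + 2)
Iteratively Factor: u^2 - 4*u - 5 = (u + 1)*(u - 5)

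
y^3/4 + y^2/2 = y^2*(y/4 + 1/2)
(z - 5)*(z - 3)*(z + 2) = z^3 - 6*z^2 - z + 30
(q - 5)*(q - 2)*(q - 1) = q^3 - 8*q^2 + 17*q - 10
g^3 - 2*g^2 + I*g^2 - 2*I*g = g*(g - 2)*(g + I)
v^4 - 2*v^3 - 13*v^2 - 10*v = v*(v - 5)*(v + 1)*(v + 2)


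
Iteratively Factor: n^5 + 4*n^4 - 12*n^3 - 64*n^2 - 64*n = (n - 4)*(n^4 + 8*n^3 + 20*n^2 + 16*n) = (n - 4)*(n + 4)*(n^3 + 4*n^2 + 4*n) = n*(n - 4)*(n + 4)*(n^2 + 4*n + 4) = n*(n - 4)*(n + 2)*(n + 4)*(n + 2)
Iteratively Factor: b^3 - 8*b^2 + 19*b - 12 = (b - 3)*(b^2 - 5*b + 4) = (b - 3)*(b - 1)*(b - 4)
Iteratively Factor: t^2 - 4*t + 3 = (t - 3)*(t - 1)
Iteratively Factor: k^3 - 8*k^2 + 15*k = (k)*(k^2 - 8*k + 15) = k*(k - 5)*(k - 3)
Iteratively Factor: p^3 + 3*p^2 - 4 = (p - 1)*(p^2 + 4*p + 4) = (p - 1)*(p + 2)*(p + 2)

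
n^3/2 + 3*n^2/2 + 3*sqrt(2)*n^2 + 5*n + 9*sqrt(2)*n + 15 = (n/2 + sqrt(2)/2)*(n + 3)*(n + 5*sqrt(2))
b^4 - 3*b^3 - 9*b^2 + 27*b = b*(b - 3)^2*(b + 3)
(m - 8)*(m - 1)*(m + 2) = m^3 - 7*m^2 - 10*m + 16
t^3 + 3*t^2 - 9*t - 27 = (t - 3)*(t + 3)^2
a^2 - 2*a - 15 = (a - 5)*(a + 3)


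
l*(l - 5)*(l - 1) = l^3 - 6*l^2 + 5*l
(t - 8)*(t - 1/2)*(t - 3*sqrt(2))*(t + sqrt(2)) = t^4 - 17*t^3/2 - 2*sqrt(2)*t^3 - 2*t^2 + 17*sqrt(2)*t^2 - 8*sqrt(2)*t + 51*t - 24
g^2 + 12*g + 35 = (g + 5)*(g + 7)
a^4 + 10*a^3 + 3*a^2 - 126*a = a*(a - 3)*(a + 6)*(a + 7)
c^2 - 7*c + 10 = (c - 5)*(c - 2)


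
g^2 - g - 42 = (g - 7)*(g + 6)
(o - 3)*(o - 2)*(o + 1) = o^3 - 4*o^2 + o + 6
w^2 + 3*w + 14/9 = (w + 2/3)*(w + 7/3)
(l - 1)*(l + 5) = l^2 + 4*l - 5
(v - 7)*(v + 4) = v^2 - 3*v - 28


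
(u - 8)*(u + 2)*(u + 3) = u^3 - 3*u^2 - 34*u - 48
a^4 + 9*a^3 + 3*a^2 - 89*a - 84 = (a - 3)*(a + 1)*(a + 4)*(a + 7)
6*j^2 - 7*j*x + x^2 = (-6*j + x)*(-j + x)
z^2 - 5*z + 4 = (z - 4)*(z - 1)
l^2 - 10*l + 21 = (l - 7)*(l - 3)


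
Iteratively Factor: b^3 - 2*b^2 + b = (b - 1)*(b^2 - b) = b*(b - 1)*(b - 1)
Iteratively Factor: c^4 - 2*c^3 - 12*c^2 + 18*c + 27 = (c + 3)*(c^3 - 5*c^2 + 3*c + 9) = (c - 3)*(c + 3)*(c^2 - 2*c - 3) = (c - 3)^2*(c + 3)*(c + 1)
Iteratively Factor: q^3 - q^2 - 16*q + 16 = (q - 4)*(q^2 + 3*q - 4) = (q - 4)*(q + 4)*(q - 1)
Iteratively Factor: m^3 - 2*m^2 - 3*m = (m)*(m^2 - 2*m - 3) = m*(m - 3)*(m + 1)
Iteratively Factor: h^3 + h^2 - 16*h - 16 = (h + 1)*(h^2 - 16) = (h - 4)*(h + 1)*(h + 4)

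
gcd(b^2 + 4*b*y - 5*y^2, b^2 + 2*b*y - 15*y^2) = b + 5*y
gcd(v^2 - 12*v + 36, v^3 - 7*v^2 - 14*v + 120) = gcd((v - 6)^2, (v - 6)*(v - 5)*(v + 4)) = v - 6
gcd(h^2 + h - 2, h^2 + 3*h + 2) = h + 2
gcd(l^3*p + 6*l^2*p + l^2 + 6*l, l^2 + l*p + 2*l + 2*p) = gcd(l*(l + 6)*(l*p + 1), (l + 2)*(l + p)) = 1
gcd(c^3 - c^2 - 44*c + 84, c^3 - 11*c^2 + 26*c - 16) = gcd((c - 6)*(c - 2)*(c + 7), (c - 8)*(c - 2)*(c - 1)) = c - 2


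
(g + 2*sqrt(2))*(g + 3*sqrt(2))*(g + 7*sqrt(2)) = g^3 + 12*sqrt(2)*g^2 + 82*g + 84*sqrt(2)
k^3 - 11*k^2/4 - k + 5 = (k - 2)^2*(k + 5/4)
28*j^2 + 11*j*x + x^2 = (4*j + x)*(7*j + x)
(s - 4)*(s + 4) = s^2 - 16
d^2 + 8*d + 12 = (d + 2)*(d + 6)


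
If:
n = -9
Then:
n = -9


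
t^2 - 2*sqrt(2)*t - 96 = (t - 8*sqrt(2))*(t + 6*sqrt(2))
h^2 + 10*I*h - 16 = (h + 2*I)*(h + 8*I)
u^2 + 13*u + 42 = (u + 6)*(u + 7)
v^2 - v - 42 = (v - 7)*(v + 6)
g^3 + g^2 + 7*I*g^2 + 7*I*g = g*(g + 1)*(g + 7*I)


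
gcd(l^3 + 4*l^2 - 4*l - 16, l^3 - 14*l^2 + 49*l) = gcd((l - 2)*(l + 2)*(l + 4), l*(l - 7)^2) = 1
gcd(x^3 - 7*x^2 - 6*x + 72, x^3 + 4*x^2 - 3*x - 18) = x + 3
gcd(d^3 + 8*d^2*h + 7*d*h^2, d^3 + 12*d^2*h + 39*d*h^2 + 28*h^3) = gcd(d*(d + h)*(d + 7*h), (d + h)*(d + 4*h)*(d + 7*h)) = d^2 + 8*d*h + 7*h^2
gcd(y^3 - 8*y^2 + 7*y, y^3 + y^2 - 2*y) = y^2 - y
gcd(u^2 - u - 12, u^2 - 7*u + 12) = u - 4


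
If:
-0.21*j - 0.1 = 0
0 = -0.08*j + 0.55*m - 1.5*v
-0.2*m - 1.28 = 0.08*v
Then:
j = -0.48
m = -5.59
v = -2.02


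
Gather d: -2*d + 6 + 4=10 - 2*d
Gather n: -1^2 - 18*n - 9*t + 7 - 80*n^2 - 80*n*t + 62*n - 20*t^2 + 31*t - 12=-80*n^2 + n*(44 - 80*t) - 20*t^2 + 22*t - 6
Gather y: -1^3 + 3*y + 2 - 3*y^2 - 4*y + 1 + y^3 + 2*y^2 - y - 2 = y^3 - y^2 - 2*y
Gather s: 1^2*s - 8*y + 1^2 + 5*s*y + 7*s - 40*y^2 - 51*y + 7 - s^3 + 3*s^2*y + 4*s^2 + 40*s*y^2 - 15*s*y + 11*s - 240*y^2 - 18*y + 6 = -s^3 + s^2*(3*y + 4) + s*(40*y^2 - 10*y + 19) - 280*y^2 - 77*y + 14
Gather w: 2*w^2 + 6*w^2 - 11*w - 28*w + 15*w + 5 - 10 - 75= 8*w^2 - 24*w - 80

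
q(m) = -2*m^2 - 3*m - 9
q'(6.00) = -27.00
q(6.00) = -99.00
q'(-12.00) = 45.00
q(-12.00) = -261.00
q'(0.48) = -4.92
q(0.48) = -10.90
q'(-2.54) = 7.16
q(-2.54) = -14.28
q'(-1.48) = 2.92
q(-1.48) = -8.94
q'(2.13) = -11.52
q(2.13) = -24.46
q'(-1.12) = 1.48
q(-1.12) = -8.15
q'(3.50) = -17.00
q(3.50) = -44.00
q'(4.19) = -19.76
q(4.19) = -56.68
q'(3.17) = -15.68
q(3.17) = -38.61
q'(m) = -4*m - 3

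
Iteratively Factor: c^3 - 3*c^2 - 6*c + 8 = (c + 2)*(c^2 - 5*c + 4) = (c - 4)*(c + 2)*(c - 1)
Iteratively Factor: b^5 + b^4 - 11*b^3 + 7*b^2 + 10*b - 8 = (b - 2)*(b^4 + 3*b^3 - 5*b^2 - 3*b + 4) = (b - 2)*(b - 1)*(b^3 + 4*b^2 - b - 4) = (b - 2)*(b - 1)*(b + 1)*(b^2 + 3*b - 4) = (b - 2)*(b - 1)*(b + 1)*(b + 4)*(b - 1)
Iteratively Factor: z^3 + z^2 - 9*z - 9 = (z - 3)*(z^2 + 4*z + 3) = (z - 3)*(z + 3)*(z + 1)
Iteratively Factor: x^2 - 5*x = (x - 5)*(x)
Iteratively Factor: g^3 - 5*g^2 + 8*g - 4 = (g - 1)*(g^2 - 4*g + 4) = (g - 2)*(g - 1)*(g - 2)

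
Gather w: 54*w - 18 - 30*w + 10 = 24*w - 8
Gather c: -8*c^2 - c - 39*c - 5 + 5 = -8*c^2 - 40*c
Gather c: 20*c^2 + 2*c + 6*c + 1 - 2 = 20*c^2 + 8*c - 1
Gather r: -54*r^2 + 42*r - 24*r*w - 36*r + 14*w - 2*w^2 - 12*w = -54*r^2 + r*(6 - 24*w) - 2*w^2 + 2*w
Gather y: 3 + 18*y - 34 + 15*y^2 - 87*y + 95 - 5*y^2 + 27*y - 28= 10*y^2 - 42*y + 36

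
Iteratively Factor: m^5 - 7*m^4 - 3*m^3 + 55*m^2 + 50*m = (m + 2)*(m^4 - 9*m^3 + 15*m^2 + 25*m) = m*(m + 2)*(m^3 - 9*m^2 + 15*m + 25) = m*(m - 5)*(m + 2)*(m^2 - 4*m - 5) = m*(m - 5)*(m + 1)*(m + 2)*(m - 5)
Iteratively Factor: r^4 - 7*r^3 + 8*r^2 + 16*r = (r + 1)*(r^3 - 8*r^2 + 16*r) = (r - 4)*(r + 1)*(r^2 - 4*r) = (r - 4)^2*(r + 1)*(r)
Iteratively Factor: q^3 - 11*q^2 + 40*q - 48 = (q - 4)*(q^2 - 7*q + 12) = (q - 4)^2*(q - 3)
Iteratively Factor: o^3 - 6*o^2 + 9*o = (o)*(o^2 - 6*o + 9) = o*(o - 3)*(o - 3)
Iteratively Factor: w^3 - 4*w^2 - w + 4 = (w - 4)*(w^2 - 1) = (w - 4)*(w - 1)*(w + 1)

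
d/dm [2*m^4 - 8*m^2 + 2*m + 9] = 8*m^3 - 16*m + 2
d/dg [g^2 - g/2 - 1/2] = 2*g - 1/2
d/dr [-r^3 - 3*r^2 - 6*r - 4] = -3*r^2 - 6*r - 6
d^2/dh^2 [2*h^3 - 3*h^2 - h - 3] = 12*h - 6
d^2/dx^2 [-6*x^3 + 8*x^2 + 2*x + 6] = 16 - 36*x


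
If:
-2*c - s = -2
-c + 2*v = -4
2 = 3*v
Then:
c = 16/3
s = -26/3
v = 2/3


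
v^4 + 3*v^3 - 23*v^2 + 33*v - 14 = (v - 2)*(v - 1)^2*(v + 7)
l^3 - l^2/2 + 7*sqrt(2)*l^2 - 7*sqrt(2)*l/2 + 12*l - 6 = (l - 1/2)*(l + sqrt(2))*(l + 6*sqrt(2))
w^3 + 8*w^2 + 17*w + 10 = (w + 1)*(w + 2)*(w + 5)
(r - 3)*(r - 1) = r^2 - 4*r + 3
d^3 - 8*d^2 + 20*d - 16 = (d - 4)*(d - 2)^2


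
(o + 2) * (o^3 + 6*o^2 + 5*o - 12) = o^4 + 8*o^3 + 17*o^2 - 2*o - 24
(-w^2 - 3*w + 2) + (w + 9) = -w^2 - 2*w + 11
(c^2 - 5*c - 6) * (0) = 0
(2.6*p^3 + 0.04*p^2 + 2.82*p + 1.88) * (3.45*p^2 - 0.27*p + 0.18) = 8.97*p^5 - 0.564*p^4 + 10.1862*p^3 + 5.7318*p^2 - 1.11022302462516e-16*p + 0.3384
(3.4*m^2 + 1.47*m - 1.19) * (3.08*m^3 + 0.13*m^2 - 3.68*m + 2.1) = 10.472*m^5 + 4.9696*m^4 - 15.9861*m^3 + 1.5757*m^2 + 7.4662*m - 2.499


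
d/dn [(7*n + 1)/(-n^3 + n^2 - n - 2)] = (-7*n^3 + 7*n^2 - 7*n + (7*n + 1)*(3*n^2 - 2*n + 1) - 14)/(n^3 - n^2 + n + 2)^2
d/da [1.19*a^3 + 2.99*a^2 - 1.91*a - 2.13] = 3.57*a^2 + 5.98*a - 1.91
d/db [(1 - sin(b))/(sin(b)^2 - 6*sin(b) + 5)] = cos(b)/(sin(b) - 5)^2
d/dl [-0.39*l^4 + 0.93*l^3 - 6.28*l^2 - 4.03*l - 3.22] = -1.56*l^3 + 2.79*l^2 - 12.56*l - 4.03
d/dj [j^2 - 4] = 2*j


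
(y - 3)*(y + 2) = y^2 - y - 6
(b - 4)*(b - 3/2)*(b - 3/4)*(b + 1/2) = b^4 - 23*b^3/4 + 7*b^2 + 9*b/16 - 9/4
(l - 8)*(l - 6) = l^2 - 14*l + 48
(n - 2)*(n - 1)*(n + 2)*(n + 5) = n^4 + 4*n^3 - 9*n^2 - 16*n + 20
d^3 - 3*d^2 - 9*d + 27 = (d - 3)^2*(d + 3)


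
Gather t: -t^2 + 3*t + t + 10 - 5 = -t^2 + 4*t + 5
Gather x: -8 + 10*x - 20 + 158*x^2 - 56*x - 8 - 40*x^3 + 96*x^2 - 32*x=-40*x^3 + 254*x^2 - 78*x - 36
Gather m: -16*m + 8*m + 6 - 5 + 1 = 2 - 8*m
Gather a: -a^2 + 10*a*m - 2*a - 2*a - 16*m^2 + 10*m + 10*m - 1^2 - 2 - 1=-a^2 + a*(10*m - 4) - 16*m^2 + 20*m - 4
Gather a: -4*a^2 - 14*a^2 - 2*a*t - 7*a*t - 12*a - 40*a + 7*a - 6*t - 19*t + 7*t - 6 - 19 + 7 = -18*a^2 + a*(-9*t - 45) - 18*t - 18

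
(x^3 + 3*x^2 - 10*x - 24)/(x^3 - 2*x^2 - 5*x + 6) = (x + 4)/(x - 1)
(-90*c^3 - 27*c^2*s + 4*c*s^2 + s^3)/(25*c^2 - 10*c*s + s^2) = (18*c^2 + 9*c*s + s^2)/(-5*c + s)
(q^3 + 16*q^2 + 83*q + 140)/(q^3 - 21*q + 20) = (q^2 + 11*q + 28)/(q^2 - 5*q + 4)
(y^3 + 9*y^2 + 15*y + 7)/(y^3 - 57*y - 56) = (y + 1)/(y - 8)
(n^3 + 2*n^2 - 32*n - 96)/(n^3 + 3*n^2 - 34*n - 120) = (n + 4)/(n + 5)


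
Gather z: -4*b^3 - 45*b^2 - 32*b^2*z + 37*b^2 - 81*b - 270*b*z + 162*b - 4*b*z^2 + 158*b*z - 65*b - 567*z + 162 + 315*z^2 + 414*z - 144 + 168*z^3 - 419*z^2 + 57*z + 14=-4*b^3 - 8*b^2 + 16*b + 168*z^3 + z^2*(-4*b - 104) + z*(-32*b^2 - 112*b - 96) + 32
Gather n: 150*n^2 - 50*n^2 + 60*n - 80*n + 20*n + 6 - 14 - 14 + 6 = 100*n^2 - 16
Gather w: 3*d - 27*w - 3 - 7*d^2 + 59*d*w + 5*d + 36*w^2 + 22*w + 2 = -7*d^2 + 8*d + 36*w^2 + w*(59*d - 5) - 1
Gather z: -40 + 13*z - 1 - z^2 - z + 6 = -z^2 + 12*z - 35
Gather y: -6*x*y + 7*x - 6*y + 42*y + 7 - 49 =7*x + y*(36 - 6*x) - 42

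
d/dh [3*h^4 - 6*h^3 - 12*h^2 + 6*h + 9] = 12*h^3 - 18*h^2 - 24*h + 6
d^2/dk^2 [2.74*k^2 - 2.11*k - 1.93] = 5.48000000000000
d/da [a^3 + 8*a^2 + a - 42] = 3*a^2 + 16*a + 1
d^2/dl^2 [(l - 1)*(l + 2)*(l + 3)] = 6*l + 8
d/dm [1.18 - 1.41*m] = -1.41000000000000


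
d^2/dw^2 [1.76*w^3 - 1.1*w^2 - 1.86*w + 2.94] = 10.56*w - 2.2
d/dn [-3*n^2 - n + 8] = -6*n - 1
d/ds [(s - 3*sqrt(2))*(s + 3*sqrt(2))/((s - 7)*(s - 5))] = 2*(-6*s^2 + 53*s - 108)/(s^4 - 24*s^3 + 214*s^2 - 840*s + 1225)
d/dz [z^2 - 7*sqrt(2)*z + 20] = 2*z - 7*sqrt(2)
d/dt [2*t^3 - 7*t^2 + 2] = 2*t*(3*t - 7)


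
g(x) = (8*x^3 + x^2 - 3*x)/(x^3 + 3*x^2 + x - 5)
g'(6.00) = 0.29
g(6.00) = 5.37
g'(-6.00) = 1.50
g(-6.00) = 14.07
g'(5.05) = 0.35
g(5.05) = 5.07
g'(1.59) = -0.65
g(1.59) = 3.65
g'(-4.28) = 3.77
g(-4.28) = 18.21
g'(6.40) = 0.27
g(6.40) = 5.48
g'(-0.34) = 0.20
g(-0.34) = -0.16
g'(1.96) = 0.30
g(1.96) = 3.63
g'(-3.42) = 5.79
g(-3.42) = 22.36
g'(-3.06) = 5.41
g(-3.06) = 24.44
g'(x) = (-3*x^2 - 6*x - 1)*(8*x^3 + x^2 - 3*x)/(x^3 + 3*x^2 + x - 5)^2 + (24*x^2 + 2*x - 3)/(x^3 + 3*x^2 + x - 5) = (23*x^4 + 22*x^3 - 110*x^2 - 10*x + 15)/(x^6 + 6*x^5 + 11*x^4 - 4*x^3 - 29*x^2 - 10*x + 25)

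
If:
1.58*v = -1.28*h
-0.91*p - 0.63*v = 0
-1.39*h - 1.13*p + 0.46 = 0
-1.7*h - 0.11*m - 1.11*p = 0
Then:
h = 0.23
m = -4.80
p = 0.13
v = -0.18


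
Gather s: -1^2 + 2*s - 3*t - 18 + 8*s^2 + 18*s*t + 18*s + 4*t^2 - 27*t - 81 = 8*s^2 + s*(18*t + 20) + 4*t^2 - 30*t - 100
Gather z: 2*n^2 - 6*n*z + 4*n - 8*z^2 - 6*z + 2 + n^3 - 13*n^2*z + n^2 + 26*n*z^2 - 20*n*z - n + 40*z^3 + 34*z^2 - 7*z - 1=n^3 + 3*n^2 + 3*n + 40*z^3 + z^2*(26*n + 26) + z*(-13*n^2 - 26*n - 13) + 1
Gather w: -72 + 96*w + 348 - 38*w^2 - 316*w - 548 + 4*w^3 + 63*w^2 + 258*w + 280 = 4*w^3 + 25*w^2 + 38*w + 8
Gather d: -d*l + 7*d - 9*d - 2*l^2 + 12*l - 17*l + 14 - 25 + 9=d*(-l - 2) - 2*l^2 - 5*l - 2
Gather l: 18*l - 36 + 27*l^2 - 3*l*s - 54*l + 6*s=27*l^2 + l*(-3*s - 36) + 6*s - 36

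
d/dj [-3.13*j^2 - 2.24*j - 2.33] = -6.26*j - 2.24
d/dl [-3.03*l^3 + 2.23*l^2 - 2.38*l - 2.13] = -9.09*l^2 + 4.46*l - 2.38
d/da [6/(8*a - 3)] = -48/(8*a - 3)^2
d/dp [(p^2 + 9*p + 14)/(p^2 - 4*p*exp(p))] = (p*(p - 4*exp(p))*(2*p + 9) + 2*(p^2 + 9*p + 14)*(2*p*exp(p) - p + 2*exp(p)))/(p^2*(p - 4*exp(p))^2)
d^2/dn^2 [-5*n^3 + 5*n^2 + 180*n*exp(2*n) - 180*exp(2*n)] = 720*n*exp(2*n) - 30*n + 10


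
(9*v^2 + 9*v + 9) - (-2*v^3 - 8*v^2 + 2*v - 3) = 2*v^3 + 17*v^2 + 7*v + 12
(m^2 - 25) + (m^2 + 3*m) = 2*m^2 + 3*m - 25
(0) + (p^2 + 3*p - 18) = p^2 + 3*p - 18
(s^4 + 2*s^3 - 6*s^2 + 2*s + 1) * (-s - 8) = -s^5 - 10*s^4 - 10*s^3 + 46*s^2 - 17*s - 8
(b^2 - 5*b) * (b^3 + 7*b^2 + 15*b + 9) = b^5 + 2*b^4 - 20*b^3 - 66*b^2 - 45*b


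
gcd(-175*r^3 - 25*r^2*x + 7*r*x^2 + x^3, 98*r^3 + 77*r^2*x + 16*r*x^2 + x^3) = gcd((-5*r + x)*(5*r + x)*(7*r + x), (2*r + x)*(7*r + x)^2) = 7*r + x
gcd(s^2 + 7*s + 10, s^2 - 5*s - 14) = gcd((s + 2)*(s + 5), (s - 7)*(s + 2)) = s + 2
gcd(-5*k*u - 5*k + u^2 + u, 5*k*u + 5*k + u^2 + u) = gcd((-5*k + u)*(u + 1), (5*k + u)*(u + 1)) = u + 1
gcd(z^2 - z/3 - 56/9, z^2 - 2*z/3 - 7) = z + 7/3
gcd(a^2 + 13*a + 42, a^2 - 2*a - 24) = 1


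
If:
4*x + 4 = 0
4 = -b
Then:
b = -4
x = -1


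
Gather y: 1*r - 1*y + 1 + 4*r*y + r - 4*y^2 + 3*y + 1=2*r - 4*y^2 + y*(4*r + 2) + 2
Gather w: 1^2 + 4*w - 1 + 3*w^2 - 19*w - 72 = 3*w^2 - 15*w - 72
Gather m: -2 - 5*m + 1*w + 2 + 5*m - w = 0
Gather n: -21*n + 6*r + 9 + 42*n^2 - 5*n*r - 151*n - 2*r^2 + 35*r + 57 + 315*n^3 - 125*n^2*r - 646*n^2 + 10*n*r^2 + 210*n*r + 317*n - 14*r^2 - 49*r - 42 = 315*n^3 + n^2*(-125*r - 604) + n*(10*r^2 + 205*r + 145) - 16*r^2 - 8*r + 24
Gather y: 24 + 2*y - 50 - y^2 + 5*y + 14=-y^2 + 7*y - 12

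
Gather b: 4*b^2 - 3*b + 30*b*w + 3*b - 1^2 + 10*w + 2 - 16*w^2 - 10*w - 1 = 4*b^2 + 30*b*w - 16*w^2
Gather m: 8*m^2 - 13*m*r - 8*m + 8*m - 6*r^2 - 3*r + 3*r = 8*m^2 - 13*m*r - 6*r^2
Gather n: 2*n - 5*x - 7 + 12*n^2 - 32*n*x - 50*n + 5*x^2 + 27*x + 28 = 12*n^2 + n*(-32*x - 48) + 5*x^2 + 22*x + 21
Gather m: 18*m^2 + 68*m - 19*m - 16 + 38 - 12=18*m^2 + 49*m + 10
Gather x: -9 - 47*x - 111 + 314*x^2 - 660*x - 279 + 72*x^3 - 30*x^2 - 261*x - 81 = 72*x^3 + 284*x^2 - 968*x - 480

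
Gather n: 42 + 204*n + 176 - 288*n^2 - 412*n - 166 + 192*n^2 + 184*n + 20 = -96*n^2 - 24*n + 72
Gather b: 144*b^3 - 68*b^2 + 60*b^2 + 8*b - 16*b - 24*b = 144*b^3 - 8*b^2 - 32*b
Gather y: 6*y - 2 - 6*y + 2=0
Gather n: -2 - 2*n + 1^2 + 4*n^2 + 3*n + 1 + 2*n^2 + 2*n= 6*n^2 + 3*n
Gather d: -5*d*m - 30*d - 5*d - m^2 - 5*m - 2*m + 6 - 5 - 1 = d*(-5*m - 35) - m^2 - 7*m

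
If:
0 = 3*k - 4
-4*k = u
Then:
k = 4/3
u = -16/3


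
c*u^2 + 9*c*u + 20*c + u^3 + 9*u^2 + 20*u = (c + u)*(u + 4)*(u + 5)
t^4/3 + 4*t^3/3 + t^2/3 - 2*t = t*(t/3 + 1)*(t - 1)*(t + 2)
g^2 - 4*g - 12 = (g - 6)*(g + 2)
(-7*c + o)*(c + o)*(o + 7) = -7*c^2*o - 49*c^2 - 6*c*o^2 - 42*c*o + o^3 + 7*o^2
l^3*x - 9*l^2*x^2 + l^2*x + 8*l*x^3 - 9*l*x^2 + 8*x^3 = (l - 8*x)*(l - x)*(l*x + x)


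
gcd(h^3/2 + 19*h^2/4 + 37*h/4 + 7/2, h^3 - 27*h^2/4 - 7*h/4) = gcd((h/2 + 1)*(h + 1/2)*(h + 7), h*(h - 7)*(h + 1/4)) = 1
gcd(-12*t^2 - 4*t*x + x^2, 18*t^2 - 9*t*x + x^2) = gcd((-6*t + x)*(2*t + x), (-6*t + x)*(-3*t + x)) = -6*t + x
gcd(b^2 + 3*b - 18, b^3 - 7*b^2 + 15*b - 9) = b - 3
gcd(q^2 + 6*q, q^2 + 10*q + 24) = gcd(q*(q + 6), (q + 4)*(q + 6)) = q + 6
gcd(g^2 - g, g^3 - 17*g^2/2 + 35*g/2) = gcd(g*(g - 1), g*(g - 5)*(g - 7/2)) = g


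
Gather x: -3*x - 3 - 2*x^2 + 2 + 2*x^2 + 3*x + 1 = 0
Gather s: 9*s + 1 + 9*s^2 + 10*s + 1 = 9*s^2 + 19*s + 2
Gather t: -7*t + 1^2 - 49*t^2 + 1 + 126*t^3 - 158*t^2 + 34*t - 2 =126*t^3 - 207*t^2 + 27*t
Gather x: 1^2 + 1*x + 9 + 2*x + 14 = 3*x + 24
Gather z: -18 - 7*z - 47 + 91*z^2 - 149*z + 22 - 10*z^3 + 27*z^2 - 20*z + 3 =-10*z^3 + 118*z^2 - 176*z - 40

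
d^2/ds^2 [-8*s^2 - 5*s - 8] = -16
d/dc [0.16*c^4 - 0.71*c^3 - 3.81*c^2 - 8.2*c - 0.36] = 0.64*c^3 - 2.13*c^2 - 7.62*c - 8.2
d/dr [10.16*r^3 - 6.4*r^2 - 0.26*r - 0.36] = 30.48*r^2 - 12.8*r - 0.26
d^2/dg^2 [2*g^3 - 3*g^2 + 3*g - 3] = 12*g - 6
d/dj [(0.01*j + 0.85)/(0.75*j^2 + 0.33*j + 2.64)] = (0.0075*j^2 + 0.0033*j - (0.01*j + 0.85)*(1.5*j + 0.33) + 0.0264)/(0.75*j^2 + 0.33*j + 2.64)^2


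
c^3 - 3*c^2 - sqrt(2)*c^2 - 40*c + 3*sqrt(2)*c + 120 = (c - 3)*(c - 5*sqrt(2))*(c + 4*sqrt(2))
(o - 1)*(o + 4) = o^2 + 3*o - 4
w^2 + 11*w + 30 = (w + 5)*(w + 6)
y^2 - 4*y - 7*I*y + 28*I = (y - 4)*(y - 7*I)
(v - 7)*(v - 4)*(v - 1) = v^3 - 12*v^2 + 39*v - 28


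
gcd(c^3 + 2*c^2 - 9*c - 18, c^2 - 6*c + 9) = c - 3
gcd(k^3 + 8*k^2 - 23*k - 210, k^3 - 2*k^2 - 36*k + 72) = k + 6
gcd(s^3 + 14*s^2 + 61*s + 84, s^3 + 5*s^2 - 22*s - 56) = s + 7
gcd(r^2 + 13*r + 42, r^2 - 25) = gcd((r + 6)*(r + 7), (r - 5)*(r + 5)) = 1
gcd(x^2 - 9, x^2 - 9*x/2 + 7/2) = 1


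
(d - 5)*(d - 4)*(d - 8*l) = d^3 - 8*d^2*l - 9*d^2 + 72*d*l + 20*d - 160*l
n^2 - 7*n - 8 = (n - 8)*(n + 1)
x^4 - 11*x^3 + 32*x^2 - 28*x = x*(x - 7)*(x - 2)^2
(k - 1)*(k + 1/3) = k^2 - 2*k/3 - 1/3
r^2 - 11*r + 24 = (r - 8)*(r - 3)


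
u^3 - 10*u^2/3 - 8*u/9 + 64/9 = (u - 8/3)*(u - 2)*(u + 4/3)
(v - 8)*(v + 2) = v^2 - 6*v - 16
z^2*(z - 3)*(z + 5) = z^4 + 2*z^3 - 15*z^2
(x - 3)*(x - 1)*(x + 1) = x^3 - 3*x^2 - x + 3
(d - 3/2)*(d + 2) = d^2 + d/2 - 3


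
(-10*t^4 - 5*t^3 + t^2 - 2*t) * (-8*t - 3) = 80*t^5 + 70*t^4 + 7*t^3 + 13*t^2 + 6*t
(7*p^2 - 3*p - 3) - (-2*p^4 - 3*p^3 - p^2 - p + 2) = 2*p^4 + 3*p^3 + 8*p^2 - 2*p - 5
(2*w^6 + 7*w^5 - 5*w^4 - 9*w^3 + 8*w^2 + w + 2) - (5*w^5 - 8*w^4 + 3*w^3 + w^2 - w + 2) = 2*w^6 + 2*w^5 + 3*w^4 - 12*w^3 + 7*w^2 + 2*w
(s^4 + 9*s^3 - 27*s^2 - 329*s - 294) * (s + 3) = s^5 + 12*s^4 - 410*s^2 - 1281*s - 882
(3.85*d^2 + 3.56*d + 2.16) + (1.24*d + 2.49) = 3.85*d^2 + 4.8*d + 4.65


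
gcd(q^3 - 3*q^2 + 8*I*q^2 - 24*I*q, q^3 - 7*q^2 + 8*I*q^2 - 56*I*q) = q^2 + 8*I*q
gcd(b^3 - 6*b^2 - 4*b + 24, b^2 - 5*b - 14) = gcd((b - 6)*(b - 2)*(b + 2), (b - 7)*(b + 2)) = b + 2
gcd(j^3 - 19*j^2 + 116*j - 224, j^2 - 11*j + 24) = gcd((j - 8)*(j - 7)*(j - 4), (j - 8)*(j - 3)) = j - 8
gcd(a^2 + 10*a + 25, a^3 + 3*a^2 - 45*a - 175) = a^2 + 10*a + 25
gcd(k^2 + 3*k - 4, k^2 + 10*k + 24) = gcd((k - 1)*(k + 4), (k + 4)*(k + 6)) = k + 4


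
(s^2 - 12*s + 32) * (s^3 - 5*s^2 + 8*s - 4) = s^5 - 17*s^4 + 100*s^3 - 260*s^2 + 304*s - 128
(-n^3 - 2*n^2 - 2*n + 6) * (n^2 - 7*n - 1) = -n^5 + 5*n^4 + 13*n^3 + 22*n^2 - 40*n - 6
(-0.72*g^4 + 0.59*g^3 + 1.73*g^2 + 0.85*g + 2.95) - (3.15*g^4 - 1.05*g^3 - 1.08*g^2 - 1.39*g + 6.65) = -3.87*g^4 + 1.64*g^3 + 2.81*g^2 + 2.24*g - 3.7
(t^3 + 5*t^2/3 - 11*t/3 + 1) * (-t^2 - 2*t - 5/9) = -t^5 - 11*t^4/3 - 2*t^3/9 + 146*t^2/27 + t/27 - 5/9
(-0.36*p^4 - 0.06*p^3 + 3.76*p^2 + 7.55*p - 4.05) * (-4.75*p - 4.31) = 1.71*p^5 + 1.8366*p^4 - 17.6014*p^3 - 52.0681*p^2 - 13.303*p + 17.4555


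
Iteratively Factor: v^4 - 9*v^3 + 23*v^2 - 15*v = (v - 3)*(v^3 - 6*v^2 + 5*v) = (v - 5)*(v - 3)*(v^2 - v) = (v - 5)*(v - 3)*(v - 1)*(v)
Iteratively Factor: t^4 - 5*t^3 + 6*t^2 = (t)*(t^3 - 5*t^2 + 6*t) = t*(t - 3)*(t^2 - 2*t) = t^2*(t - 3)*(t - 2)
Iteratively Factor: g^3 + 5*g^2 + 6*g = (g + 2)*(g^2 + 3*g) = (g + 2)*(g + 3)*(g)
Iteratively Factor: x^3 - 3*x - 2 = (x - 2)*(x^2 + 2*x + 1) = (x - 2)*(x + 1)*(x + 1)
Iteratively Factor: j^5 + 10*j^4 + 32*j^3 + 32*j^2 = (j)*(j^4 + 10*j^3 + 32*j^2 + 32*j) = j*(j + 4)*(j^3 + 6*j^2 + 8*j) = j*(j + 4)^2*(j^2 + 2*j) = j^2*(j + 4)^2*(j + 2)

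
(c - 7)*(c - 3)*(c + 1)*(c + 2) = c^4 - 7*c^3 - 7*c^2 + 43*c + 42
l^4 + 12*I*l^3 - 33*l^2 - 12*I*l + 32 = (l + 4*I)*(l + 8*I)*(-I*l - I)*(I*l - I)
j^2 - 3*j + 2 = (j - 2)*(j - 1)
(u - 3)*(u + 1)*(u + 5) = u^3 + 3*u^2 - 13*u - 15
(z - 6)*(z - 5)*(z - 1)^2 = z^4 - 13*z^3 + 53*z^2 - 71*z + 30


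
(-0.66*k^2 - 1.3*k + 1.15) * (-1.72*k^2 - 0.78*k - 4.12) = 1.1352*k^4 + 2.7508*k^3 + 1.7552*k^2 + 4.459*k - 4.738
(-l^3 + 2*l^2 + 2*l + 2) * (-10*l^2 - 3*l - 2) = 10*l^5 - 17*l^4 - 24*l^3 - 30*l^2 - 10*l - 4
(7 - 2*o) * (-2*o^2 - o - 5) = 4*o^3 - 12*o^2 + 3*o - 35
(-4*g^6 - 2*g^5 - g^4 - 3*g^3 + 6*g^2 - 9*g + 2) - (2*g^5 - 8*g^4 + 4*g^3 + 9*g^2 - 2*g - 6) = -4*g^6 - 4*g^5 + 7*g^4 - 7*g^3 - 3*g^2 - 7*g + 8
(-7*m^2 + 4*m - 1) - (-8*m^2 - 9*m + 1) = m^2 + 13*m - 2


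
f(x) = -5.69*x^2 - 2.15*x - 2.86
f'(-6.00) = 66.13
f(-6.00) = -194.80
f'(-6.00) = 66.13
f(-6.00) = -194.80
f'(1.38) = -17.85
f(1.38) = -16.66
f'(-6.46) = 71.36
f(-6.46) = -226.42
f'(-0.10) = -1.01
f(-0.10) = -2.70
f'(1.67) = -21.15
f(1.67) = -22.32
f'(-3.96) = 42.91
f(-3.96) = -83.57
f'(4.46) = -52.90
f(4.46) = -125.63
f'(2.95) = -35.72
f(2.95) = -58.72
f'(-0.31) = 1.38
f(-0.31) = -2.74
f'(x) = -11.38*x - 2.15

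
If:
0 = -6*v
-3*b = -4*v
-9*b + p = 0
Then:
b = 0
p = 0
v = 0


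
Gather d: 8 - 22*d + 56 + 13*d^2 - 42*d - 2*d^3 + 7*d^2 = -2*d^3 + 20*d^2 - 64*d + 64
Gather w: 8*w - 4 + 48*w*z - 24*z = w*(48*z + 8) - 24*z - 4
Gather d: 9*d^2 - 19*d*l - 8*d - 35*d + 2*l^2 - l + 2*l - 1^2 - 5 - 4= 9*d^2 + d*(-19*l - 43) + 2*l^2 + l - 10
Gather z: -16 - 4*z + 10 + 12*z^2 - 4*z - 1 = 12*z^2 - 8*z - 7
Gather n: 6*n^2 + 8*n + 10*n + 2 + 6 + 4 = 6*n^2 + 18*n + 12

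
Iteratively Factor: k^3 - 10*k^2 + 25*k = (k - 5)*(k^2 - 5*k) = k*(k - 5)*(k - 5)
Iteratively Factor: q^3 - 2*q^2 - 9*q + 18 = (q - 2)*(q^2 - 9) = (q - 2)*(q + 3)*(q - 3)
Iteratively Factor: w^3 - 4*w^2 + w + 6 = (w + 1)*(w^2 - 5*w + 6) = (w - 2)*(w + 1)*(w - 3)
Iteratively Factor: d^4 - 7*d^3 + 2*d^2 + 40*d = (d)*(d^3 - 7*d^2 + 2*d + 40) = d*(d - 5)*(d^2 - 2*d - 8) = d*(d - 5)*(d - 4)*(d + 2)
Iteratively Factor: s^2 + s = (s + 1)*(s)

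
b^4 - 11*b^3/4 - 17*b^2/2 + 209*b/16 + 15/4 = (b - 4)*(b - 3/2)*(b + 1/4)*(b + 5/2)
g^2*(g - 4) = g^3 - 4*g^2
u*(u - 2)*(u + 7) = u^3 + 5*u^2 - 14*u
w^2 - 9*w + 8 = (w - 8)*(w - 1)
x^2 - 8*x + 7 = (x - 7)*(x - 1)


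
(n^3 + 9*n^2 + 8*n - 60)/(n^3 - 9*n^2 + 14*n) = (n^2 + 11*n + 30)/(n*(n - 7))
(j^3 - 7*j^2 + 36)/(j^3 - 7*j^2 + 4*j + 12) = (j^2 - j - 6)/(j^2 - j - 2)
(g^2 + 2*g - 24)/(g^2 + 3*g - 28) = (g + 6)/(g + 7)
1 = 1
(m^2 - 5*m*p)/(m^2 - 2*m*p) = (m - 5*p)/(m - 2*p)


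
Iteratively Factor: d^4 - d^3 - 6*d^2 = (d)*(d^3 - d^2 - 6*d) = d^2*(d^2 - d - 6) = d^2*(d - 3)*(d + 2)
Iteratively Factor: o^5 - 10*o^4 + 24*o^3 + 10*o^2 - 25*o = (o - 5)*(o^4 - 5*o^3 - o^2 + 5*o) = o*(o - 5)*(o^3 - 5*o^2 - o + 5) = o*(o - 5)*(o - 1)*(o^2 - 4*o - 5) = o*(o - 5)^2*(o - 1)*(o + 1)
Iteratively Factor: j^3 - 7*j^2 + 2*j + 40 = (j - 4)*(j^2 - 3*j - 10) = (j - 4)*(j + 2)*(j - 5)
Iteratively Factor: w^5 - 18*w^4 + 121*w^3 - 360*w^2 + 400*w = (w - 5)*(w^4 - 13*w^3 + 56*w^2 - 80*w) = (w - 5)*(w - 4)*(w^3 - 9*w^2 + 20*w) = (w - 5)*(w - 4)^2*(w^2 - 5*w) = w*(w - 5)*(w - 4)^2*(w - 5)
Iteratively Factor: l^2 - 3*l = (l)*(l - 3)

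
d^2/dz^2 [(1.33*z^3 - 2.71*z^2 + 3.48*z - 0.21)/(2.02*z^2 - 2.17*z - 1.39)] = (24.6359780000001*z^3 - 26.726058*z^2 + 79.568106*z - 34.622444)/(8.242408*z^6 - 26.563404*z^5 + 11.520666*z^4 + 26.339243*z^3 - 7.927587*z^2 - 12.577971*z - 2.685619)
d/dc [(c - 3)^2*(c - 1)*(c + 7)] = 4*c^3 - 68*c + 96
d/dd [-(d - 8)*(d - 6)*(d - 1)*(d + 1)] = -4*d^3 + 42*d^2 - 94*d - 14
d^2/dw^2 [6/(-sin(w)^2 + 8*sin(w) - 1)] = 12*(2*sin(w)^4 - 12*sin(w)^3 + 27*sin(w)^2 + 28*sin(w) - 63)/(sin(w)^2 - 8*sin(w) + 1)^3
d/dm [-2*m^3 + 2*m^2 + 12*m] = -6*m^2 + 4*m + 12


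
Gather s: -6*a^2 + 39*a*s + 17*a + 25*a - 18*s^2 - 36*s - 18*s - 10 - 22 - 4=-6*a^2 + 42*a - 18*s^2 + s*(39*a - 54) - 36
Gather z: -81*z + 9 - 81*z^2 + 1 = -81*z^2 - 81*z + 10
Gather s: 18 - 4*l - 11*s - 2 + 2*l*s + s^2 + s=-4*l + s^2 + s*(2*l - 10) + 16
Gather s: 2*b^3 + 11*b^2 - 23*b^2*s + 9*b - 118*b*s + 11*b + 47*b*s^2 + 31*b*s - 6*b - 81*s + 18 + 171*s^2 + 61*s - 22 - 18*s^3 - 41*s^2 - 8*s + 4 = 2*b^3 + 11*b^2 + 14*b - 18*s^3 + s^2*(47*b + 130) + s*(-23*b^2 - 87*b - 28)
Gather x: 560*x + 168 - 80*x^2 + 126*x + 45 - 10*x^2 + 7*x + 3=-90*x^2 + 693*x + 216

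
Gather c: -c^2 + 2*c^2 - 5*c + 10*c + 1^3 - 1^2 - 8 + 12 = c^2 + 5*c + 4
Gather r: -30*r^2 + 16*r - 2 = -30*r^2 + 16*r - 2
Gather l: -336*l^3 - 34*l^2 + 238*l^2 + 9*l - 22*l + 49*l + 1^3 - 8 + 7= -336*l^3 + 204*l^2 + 36*l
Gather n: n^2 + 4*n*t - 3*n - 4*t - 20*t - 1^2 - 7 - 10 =n^2 + n*(4*t - 3) - 24*t - 18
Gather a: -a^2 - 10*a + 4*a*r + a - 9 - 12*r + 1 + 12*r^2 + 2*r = -a^2 + a*(4*r - 9) + 12*r^2 - 10*r - 8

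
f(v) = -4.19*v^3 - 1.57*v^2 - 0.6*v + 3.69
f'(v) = -12.57*v^2 - 3.14*v - 0.6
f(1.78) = -25.98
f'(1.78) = -46.02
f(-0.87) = 5.78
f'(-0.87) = -7.38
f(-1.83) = 25.21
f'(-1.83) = -36.95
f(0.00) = 3.69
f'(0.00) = -0.60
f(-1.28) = 10.67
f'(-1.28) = -17.18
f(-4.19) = 286.86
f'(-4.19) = -208.12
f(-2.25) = 44.82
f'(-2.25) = -57.17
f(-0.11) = 3.74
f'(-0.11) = -0.41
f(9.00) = -3183.39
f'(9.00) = -1047.03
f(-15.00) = 13800.69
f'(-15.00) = -2781.75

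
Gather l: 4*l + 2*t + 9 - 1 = 4*l + 2*t + 8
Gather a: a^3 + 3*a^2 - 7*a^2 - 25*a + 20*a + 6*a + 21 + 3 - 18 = a^3 - 4*a^2 + a + 6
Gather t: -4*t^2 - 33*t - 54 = -4*t^2 - 33*t - 54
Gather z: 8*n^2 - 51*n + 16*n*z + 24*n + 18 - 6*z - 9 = 8*n^2 - 27*n + z*(16*n - 6) + 9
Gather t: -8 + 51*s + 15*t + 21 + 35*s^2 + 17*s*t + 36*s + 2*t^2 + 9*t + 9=35*s^2 + 87*s + 2*t^2 + t*(17*s + 24) + 22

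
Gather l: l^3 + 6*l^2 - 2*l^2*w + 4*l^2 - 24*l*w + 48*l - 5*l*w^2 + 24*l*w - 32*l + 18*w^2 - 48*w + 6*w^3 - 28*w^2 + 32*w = l^3 + l^2*(10 - 2*w) + l*(16 - 5*w^2) + 6*w^3 - 10*w^2 - 16*w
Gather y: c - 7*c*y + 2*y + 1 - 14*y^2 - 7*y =c - 14*y^2 + y*(-7*c - 5) + 1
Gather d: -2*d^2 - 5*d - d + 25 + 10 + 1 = -2*d^2 - 6*d + 36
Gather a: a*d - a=a*(d - 1)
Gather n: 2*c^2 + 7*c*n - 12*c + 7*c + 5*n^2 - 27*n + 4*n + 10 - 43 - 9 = 2*c^2 - 5*c + 5*n^2 + n*(7*c - 23) - 42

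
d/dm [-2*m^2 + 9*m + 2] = 9 - 4*m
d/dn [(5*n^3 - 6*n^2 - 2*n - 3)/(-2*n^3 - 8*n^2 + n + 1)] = (-52*n^4 + 2*n^3 - 25*n^2 - 60*n + 1)/(4*n^6 + 32*n^5 + 60*n^4 - 20*n^3 - 15*n^2 + 2*n + 1)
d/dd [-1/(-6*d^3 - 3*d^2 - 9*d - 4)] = 3*(-6*d^2 - 2*d - 3)/(6*d^3 + 3*d^2 + 9*d + 4)^2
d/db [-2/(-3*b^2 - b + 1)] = 2*(-6*b - 1)/(3*b^2 + b - 1)^2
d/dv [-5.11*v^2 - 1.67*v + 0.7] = -10.22*v - 1.67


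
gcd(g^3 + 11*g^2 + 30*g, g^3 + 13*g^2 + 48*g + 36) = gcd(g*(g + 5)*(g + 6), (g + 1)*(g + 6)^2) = g + 6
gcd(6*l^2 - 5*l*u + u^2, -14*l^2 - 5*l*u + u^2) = 1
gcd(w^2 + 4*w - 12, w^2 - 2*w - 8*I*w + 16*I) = w - 2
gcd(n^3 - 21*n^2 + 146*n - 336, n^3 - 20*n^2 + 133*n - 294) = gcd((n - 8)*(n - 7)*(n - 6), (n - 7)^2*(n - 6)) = n^2 - 13*n + 42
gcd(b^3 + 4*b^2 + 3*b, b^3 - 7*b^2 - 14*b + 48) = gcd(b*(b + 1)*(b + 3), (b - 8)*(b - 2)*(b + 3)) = b + 3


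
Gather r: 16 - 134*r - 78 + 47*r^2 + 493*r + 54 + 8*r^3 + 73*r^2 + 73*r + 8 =8*r^3 + 120*r^2 + 432*r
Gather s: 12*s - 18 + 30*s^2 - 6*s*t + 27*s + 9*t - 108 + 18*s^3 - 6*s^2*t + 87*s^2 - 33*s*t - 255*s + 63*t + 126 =18*s^3 + s^2*(117 - 6*t) + s*(-39*t - 216) + 72*t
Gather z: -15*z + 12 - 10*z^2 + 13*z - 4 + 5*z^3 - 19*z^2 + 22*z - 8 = 5*z^3 - 29*z^2 + 20*z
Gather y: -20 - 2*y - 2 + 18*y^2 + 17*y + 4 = 18*y^2 + 15*y - 18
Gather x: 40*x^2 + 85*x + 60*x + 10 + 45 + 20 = 40*x^2 + 145*x + 75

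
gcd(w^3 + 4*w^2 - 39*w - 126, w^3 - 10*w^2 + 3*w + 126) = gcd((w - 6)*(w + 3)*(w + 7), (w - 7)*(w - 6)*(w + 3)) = w^2 - 3*w - 18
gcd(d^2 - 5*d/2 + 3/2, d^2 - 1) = d - 1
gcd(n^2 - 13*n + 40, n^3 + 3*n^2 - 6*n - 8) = 1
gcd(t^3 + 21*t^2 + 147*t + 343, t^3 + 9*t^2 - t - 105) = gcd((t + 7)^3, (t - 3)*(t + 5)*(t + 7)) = t + 7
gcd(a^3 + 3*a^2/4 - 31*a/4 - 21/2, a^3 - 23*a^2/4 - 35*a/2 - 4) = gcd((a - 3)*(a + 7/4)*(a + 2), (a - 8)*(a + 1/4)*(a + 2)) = a + 2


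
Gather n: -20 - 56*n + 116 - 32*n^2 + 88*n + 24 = -32*n^2 + 32*n + 120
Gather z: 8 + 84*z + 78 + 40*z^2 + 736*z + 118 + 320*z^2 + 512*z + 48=360*z^2 + 1332*z + 252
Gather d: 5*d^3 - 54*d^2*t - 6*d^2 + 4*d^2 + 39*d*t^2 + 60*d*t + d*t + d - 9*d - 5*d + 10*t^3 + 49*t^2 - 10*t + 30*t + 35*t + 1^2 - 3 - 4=5*d^3 + d^2*(-54*t - 2) + d*(39*t^2 + 61*t - 13) + 10*t^3 + 49*t^2 + 55*t - 6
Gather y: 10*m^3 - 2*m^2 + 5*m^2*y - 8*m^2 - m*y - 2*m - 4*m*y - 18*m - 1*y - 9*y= 10*m^3 - 10*m^2 - 20*m + y*(5*m^2 - 5*m - 10)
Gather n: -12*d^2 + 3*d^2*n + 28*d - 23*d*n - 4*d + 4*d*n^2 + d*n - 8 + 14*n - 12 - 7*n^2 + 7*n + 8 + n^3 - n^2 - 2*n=-12*d^2 + 24*d + n^3 + n^2*(4*d - 8) + n*(3*d^2 - 22*d + 19) - 12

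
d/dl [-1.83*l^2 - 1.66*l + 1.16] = -3.66*l - 1.66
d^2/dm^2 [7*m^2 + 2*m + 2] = 14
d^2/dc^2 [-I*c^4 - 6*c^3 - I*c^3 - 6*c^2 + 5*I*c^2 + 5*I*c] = -12*I*c^2 - 6*c*(6 + I) - 12 + 10*I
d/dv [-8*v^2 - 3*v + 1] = -16*v - 3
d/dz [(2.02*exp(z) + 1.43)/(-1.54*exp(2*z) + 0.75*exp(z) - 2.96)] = (3.1108*exp(2*z) + 4.4044*exp(z) - 7.0517)*exp(z)/(2.3716*exp(4*z) - 2.31*exp(3*z) + 9.6793*exp(2*z) - 4.44*exp(z) + 8.7616)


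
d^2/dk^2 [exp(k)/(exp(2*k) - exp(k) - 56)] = ((3 - 8*exp(k))*(-exp(2*k) + exp(k) + 56)*exp(k) - 2*(2*exp(k) - 1)^2*exp(2*k) - (-exp(2*k) + exp(k) + 56)^2)*exp(k)/(-exp(2*k) + exp(k) + 56)^3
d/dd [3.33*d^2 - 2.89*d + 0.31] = 6.66*d - 2.89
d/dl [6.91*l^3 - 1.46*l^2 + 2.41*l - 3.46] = 20.73*l^2 - 2.92*l + 2.41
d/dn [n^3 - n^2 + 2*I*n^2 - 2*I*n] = 3*n^2 + n*(-2 + 4*I) - 2*I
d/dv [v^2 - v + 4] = 2*v - 1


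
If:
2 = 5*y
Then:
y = 2/5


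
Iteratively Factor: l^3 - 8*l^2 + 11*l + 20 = (l - 5)*(l^2 - 3*l - 4) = (l - 5)*(l + 1)*(l - 4)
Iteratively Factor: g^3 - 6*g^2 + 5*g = (g - 1)*(g^2 - 5*g) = g*(g - 1)*(g - 5)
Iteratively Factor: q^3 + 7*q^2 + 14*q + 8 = (q + 1)*(q^2 + 6*q + 8) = (q + 1)*(q + 4)*(q + 2)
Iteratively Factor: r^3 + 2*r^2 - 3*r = (r - 1)*(r^2 + 3*r) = r*(r - 1)*(r + 3)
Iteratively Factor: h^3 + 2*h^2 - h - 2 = (h + 2)*(h^2 - 1) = (h - 1)*(h + 2)*(h + 1)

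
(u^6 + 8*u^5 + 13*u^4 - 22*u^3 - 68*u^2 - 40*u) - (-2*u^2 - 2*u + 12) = u^6 + 8*u^5 + 13*u^4 - 22*u^3 - 66*u^2 - 38*u - 12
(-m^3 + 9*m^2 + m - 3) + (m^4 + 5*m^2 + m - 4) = m^4 - m^3 + 14*m^2 + 2*m - 7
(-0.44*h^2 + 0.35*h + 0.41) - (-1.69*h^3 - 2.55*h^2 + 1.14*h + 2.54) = 1.69*h^3 + 2.11*h^2 - 0.79*h - 2.13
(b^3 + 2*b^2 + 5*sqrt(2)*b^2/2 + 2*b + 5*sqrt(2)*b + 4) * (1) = b^3 + 2*b^2 + 5*sqrt(2)*b^2/2 + 2*b + 5*sqrt(2)*b + 4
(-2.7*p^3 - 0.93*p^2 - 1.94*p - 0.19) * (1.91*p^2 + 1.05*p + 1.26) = -5.157*p^5 - 4.6113*p^4 - 8.0839*p^3 - 3.5717*p^2 - 2.6439*p - 0.2394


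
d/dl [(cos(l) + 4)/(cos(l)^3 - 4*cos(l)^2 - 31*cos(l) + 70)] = (-61*cos(l)/2 + 4*cos(2*l) + cos(3*l)/2 - 190)*sin(l)/(cos(l)^3 - 4*cos(l)^2 - 31*cos(l) + 70)^2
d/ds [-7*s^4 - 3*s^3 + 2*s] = -28*s^3 - 9*s^2 + 2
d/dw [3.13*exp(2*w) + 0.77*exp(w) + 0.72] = (6.26*exp(w) + 0.77)*exp(w)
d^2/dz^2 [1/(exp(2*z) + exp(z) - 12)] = (2*(2*exp(z) + 1)^2*exp(z) - (4*exp(z) + 1)*(exp(2*z) + exp(z) - 12))*exp(z)/(exp(2*z) + exp(z) - 12)^3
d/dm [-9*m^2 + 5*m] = 5 - 18*m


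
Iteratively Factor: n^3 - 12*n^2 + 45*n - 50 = (n - 2)*(n^2 - 10*n + 25) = (n - 5)*(n - 2)*(n - 5)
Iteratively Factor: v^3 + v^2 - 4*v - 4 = (v + 1)*(v^2 - 4) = (v + 1)*(v + 2)*(v - 2)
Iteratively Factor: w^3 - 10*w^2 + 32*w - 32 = (w - 4)*(w^2 - 6*w + 8) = (w - 4)^2*(w - 2)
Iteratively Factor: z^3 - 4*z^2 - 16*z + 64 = (z + 4)*(z^2 - 8*z + 16) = (z - 4)*(z + 4)*(z - 4)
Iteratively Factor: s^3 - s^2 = (s - 1)*(s^2) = s*(s - 1)*(s)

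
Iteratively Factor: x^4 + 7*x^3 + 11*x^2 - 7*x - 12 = (x + 3)*(x^3 + 4*x^2 - x - 4) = (x - 1)*(x + 3)*(x^2 + 5*x + 4) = (x - 1)*(x + 1)*(x + 3)*(x + 4)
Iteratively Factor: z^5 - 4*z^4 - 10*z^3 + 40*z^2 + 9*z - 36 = (z + 3)*(z^4 - 7*z^3 + 11*z^2 + 7*z - 12) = (z - 4)*(z + 3)*(z^3 - 3*z^2 - z + 3) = (z - 4)*(z + 1)*(z + 3)*(z^2 - 4*z + 3) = (z - 4)*(z - 3)*(z + 1)*(z + 3)*(z - 1)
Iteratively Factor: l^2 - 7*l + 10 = (l - 2)*(l - 5)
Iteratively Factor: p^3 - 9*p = (p + 3)*(p^2 - 3*p) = p*(p + 3)*(p - 3)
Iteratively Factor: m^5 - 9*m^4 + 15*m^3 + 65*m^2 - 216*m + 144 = (m - 4)*(m^4 - 5*m^3 - 5*m^2 + 45*m - 36) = (m - 4)*(m + 3)*(m^3 - 8*m^2 + 19*m - 12) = (m - 4)*(m - 1)*(m + 3)*(m^2 - 7*m + 12) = (m - 4)*(m - 3)*(m - 1)*(m + 3)*(m - 4)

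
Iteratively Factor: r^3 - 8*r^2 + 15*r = (r)*(r^2 - 8*r + 15) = r*(r - 3)*(r - 5)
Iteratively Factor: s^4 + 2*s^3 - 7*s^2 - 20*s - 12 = (s - 3)*(s^3 + 5*s^2 + 8*s + 4) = (s - 3)*(s + 2)*(s^2 + 3*s + 2) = (s - 3)*(s + 1)*(s + 2)*(s + 2)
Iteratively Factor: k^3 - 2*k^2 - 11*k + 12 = (k - 4)*(k^2 + 2*k - 3) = (k - 4)*(k - 1)*(k + 3)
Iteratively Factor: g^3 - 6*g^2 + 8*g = (g)*(g^2 - 6*g + 8) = g*(g - 2)*(g - 4)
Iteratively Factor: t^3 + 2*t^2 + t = (t + 1)*(t^2 + t) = t*(t + 1)*(t + 1)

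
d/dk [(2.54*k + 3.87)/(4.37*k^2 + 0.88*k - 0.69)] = (11.0998*k^2 + 2.2352*k - (2.54*k + 3.87)*(8.74*k + 0.88) - 1.7526)/(4.37*k^2 + 0.88*k - 0.69)^2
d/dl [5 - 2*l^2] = -4*l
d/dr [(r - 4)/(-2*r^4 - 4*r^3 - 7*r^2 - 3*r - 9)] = (-2*r^4 - 4*r^3 - 7*r^2 - 3*r + (r - 4)*(8*r^3 + 12*r^2 + 14*r + 3) - 9)/(2*r^4 + 4*r^3 + 7*r^2 + 3*r + 9)^2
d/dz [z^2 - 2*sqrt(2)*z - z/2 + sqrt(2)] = 2*z - 2*sqrt(2) - 1/2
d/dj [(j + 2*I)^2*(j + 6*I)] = (j + 2*I)*(3*j + 14*I)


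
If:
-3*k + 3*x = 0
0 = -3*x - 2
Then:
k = -2/3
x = -2/3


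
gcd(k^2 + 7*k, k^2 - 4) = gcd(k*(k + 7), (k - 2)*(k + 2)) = 1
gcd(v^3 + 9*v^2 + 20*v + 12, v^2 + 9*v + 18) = v + 6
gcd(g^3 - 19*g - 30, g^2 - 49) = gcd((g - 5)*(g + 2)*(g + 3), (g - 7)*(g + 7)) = 1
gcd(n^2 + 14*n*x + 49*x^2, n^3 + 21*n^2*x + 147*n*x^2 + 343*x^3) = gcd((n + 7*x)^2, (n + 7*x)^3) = n^2 + 14*n*x + 49*x^2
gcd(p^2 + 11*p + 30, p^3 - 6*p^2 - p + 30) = 1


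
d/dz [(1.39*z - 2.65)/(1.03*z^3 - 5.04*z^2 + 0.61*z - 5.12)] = (-2.8634*z^3 + 15.1941*z^2 - 26.712*z - 5.5003)/(1.0609*z^6 - 10.3824*z^5 + 26.6582*z^4 - 16.696*z^3 + 51.9817*z^2 - 6.2464*z + 26.2144)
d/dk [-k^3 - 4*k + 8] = -3*k^2 - 4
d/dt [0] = 0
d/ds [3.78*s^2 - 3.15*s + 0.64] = 7.56*s - 3.15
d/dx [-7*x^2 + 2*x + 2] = 2 - 14*x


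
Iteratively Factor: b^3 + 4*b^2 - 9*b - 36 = (b - 3)*(b^2 + 7*b + 12) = (b - 3)*(b + 4)*(b + 3)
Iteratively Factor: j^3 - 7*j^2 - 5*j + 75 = (j - 5)*(j^2 - 2*j - 15) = (j - 5)*(j + 3)*(j - 5)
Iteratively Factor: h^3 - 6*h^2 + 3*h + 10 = (h + 1)*(h^2 - 7*h + 10) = (h - 2)*(h + 1)*(h - 5)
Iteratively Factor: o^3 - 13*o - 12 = (o + 3)*(o^2 - 3*o - 4) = (o - 4)*(o + 3)*(o + 1)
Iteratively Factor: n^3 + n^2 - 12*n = (n)*(n^2 + n - 12) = n*(n - 3)*(n + 4)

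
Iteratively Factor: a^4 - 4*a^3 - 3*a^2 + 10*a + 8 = (a - 2)*(a^3 - 2*a^2 - 7*a - 4) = (a - 4)*(a - 2)*(a^2 + 2*a + 1) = (a - 4)*(a - 2)*(a + 1)*(a + 1)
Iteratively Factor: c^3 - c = (c)*(c^2 - 1) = c*(c - 1)*(c + 1)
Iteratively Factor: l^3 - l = (l + 1)*(l^2 - l) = (l - 1)*(l + 1)*(l)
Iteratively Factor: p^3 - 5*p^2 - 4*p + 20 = (p - 2)*(p^2 - 3*p - 10) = (p - 5)*(p - 2)*(p + 2)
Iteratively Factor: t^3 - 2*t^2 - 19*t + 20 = (t - 5)*(t^2 + 3*t - 4) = (t - 5)*(t - 1)*(t + 4)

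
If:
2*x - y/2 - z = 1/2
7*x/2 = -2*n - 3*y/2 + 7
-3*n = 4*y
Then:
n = 28 - 8*z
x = 2*z - 5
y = 6*z - 21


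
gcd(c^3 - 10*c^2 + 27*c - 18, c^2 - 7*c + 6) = c^2 - 7*c + 6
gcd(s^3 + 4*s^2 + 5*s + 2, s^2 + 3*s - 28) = 1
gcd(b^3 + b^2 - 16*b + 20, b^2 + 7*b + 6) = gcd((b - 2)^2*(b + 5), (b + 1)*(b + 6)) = 1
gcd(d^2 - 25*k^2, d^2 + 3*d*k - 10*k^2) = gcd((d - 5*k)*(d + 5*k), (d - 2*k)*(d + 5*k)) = d + 5*k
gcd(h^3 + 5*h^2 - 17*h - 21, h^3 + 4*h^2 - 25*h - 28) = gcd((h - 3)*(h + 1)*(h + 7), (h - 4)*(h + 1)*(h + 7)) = h^2 + 8*h + 7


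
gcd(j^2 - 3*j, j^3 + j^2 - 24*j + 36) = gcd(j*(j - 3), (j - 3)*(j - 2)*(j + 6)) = j - 3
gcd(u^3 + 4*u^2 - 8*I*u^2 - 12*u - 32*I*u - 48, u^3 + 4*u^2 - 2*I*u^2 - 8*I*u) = u^2 + u*(4 - 2*I) - 8*I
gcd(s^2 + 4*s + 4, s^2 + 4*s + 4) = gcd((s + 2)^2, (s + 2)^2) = s^2 + 4*s + 4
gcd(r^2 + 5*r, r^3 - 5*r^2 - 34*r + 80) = r + 5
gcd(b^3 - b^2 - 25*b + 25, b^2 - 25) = b^2 - 25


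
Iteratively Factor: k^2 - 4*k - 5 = (k - 5)*(k + 1)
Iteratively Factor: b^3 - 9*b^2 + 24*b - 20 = (b - 5)*(b^2 - 4*b + 4) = (b - 5)*(b - 2)*(b - 2)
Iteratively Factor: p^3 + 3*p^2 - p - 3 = (p + 3)*(p^2 - 1) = (p - 1)*(p + 3)*(p + 1)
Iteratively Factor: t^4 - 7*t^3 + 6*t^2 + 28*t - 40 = (t - 2)*(t^3 - 5*t^2 - 4*t + 20) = (t - 5)*(t - 2)*(t^2 - 4) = (t - 5)*(t - 2)^2*(t + 2)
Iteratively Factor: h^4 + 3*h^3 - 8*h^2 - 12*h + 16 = (h + 4)*(h^3 - h^2 - 4*h + 4) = (h + 2)*(h + 4)*(h^2 - 3*h + 2) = (h - 1)*(h + 2)*(h + 4)*(h - 2)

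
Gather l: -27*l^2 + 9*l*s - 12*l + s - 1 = -27*l^2 + l*(9*s - 12) + s - 1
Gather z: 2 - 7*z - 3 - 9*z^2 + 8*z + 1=-9*z^2 + z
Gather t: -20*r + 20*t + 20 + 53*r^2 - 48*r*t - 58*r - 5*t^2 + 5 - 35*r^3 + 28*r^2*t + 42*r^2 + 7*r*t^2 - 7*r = -35*r^3 + 95*r^2 - 85*r + t^2*(7*r - 5) + t*(28*r^2 - 48*r + 20) + 25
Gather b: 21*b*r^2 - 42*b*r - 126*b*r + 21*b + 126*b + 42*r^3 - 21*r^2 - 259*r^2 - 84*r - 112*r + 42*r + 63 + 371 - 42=b*(21*r^2 - 168*r + 147) + 42*r^3 - 280*r^2 - 154*r + 392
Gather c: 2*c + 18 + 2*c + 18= 4*c + 36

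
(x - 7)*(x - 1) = x^2 - 8*x + 7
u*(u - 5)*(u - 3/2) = u^3 - 13*u^2/2 + 15*u/2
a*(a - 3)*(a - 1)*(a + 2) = a^4 - 2*a^3 - 5*a^2 + 6*a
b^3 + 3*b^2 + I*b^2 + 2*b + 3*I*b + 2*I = (b + 1)*(b + 2)*(b + I)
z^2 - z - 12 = (z - 4)*(z + 3)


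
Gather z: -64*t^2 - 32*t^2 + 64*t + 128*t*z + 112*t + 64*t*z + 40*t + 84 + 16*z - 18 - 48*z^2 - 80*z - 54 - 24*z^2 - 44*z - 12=-96*t^2 + 216*t - 72*z^2 + z*(192*t - 108)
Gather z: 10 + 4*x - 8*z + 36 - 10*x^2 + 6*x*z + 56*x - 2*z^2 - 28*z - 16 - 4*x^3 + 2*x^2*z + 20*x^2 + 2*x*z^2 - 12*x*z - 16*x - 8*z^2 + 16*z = -4*x^3 + 10*x^2 + 44*x + z^2*(2*x - 10) + z*(2*x^2 - 6*x - 20) + 30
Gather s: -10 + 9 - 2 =-3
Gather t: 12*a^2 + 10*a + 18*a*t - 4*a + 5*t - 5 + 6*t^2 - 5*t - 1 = 12*a^2 + 18*a*t + 6*a + 6*t^2 - 6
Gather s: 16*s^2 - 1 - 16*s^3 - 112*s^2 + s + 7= -16*s^3 - 96*s^2 + s + 6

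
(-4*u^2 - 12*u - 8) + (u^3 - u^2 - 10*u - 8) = u^3 - 5*u^2 - 22*u - 16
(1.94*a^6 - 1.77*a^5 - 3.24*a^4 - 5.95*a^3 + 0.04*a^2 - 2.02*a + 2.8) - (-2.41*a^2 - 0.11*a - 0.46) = 1.94*a^6 - 1.77*a^5 - 3.24*a^4 - 5.95*a^3 + 2.45*a^2 - 1.91*a + 3.26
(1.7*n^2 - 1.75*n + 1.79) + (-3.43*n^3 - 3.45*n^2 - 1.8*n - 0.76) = -3.43*n^3 - 1.75*n^2 - 3.55*n + 1.03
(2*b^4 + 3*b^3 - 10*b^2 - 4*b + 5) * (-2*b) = -4*b^5 - 6*b^4 + 20*b^3 + 8*b^2 - 10*b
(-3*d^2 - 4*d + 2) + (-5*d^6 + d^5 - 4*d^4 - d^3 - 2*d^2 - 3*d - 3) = -5*d^6 + d^5 - 4*d^4 - d^3 - 5*d^2 - 7*d - 1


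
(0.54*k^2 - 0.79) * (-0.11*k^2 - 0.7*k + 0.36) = -0.0594*k^4 - 0.378*k^3 + 0.2813*k^2 + 0.553*k - 0.2844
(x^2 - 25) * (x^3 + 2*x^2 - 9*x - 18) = x^5 + 2*x^4 - 34*x^3 - 68*x^2 + 225*x + 450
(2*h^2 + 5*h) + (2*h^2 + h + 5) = 4*h^2 + 6*h + 5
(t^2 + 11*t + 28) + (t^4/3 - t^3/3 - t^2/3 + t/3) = t^4/3 - t^3/3 + 2*t^2/3 + 34*t/3 + 28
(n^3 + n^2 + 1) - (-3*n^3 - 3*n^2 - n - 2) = 4*n^3 + 4*n^2 + n + 3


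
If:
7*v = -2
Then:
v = -2/7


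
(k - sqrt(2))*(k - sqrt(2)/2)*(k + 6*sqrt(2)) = k^3 + 9*sqrt(2)*k^2/2 - 17*k + 6*sqrt(2)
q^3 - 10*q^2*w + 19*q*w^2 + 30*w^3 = (q - 6*w)*(q - 5*w)*(q + w)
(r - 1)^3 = r^3 - 3*r^2 + 3*r - 1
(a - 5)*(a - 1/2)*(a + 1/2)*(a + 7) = a^4 + 2*a^3 - 141*a^2/4 - a/2 + 35/4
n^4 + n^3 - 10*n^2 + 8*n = n*(n - 2)*(n - 1)*(n + 4)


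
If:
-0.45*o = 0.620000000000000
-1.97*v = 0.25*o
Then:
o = -1.38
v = 0.17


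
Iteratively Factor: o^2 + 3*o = (o + 3)*(o)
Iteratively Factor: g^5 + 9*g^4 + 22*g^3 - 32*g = (g - 1)*(g^4 + 10*g^3 + 32*g^2 + 32*g) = g*(g - 1)*(g^3 + 10*g^2 + 32*g + 32) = g*(g - 1)*(g + 4)*(g^2 + 6*g + 8) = g*(g - 1)*(g + 2)*(g + 4)*(g + 4)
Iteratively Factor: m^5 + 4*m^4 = (m)*(m^4 + 4*m^3) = m^2*(m^3 + 4*m^2) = m^2*(m + 4)*(m^2) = m^3*(m + 4)*(m)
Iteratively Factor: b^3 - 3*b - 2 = (b - 2)*(b^2 + 2*b + 1) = (b - 2)*(b + 1)*(b + 1)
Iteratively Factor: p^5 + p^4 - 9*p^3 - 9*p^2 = (p + 3)*(p^4 - 2*p^3 - 3*p^2) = p*(p + 3)*(p^3 - 2*p^2 - 3*p) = p^2*(p + 3)*(p^2 - 2*p - 3) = p^2*(p + 1)*(p + 3)*(p - 3)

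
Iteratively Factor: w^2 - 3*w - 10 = (w + 2)*(w - 5)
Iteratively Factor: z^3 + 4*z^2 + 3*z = (z + 1)*(z^2 + 3*z) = (z + 1)*(z + 3)*(z)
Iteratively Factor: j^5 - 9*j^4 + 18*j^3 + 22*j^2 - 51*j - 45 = (j - 3)*(j^4 - 6*j^3 + 22*j + 15) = (j - 3)^2*(j^3 - 3*j^2 - 9*j - 5) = (j - 3)^2*(j + 1)*(j^2 - 4*j - 5) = (j - 5)*(j - 3)^2*(j + 1)*(j + 1)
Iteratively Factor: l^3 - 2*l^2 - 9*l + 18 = (l + 3)*(l^2 - 5*l + 6) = (l - 3)*(l + 3)*(l - 2)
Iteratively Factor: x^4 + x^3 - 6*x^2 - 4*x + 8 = (x + 2)*(x^3 - x^2 - 4*x + 4) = (x - 1)*(x + 2)*(x^2 - 4) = (x - 2)*(x - 1)*(x + 2)*(x + 2)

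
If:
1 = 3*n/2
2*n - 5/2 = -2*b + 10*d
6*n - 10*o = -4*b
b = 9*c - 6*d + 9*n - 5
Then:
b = 5*o/2 - 1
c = 11*o/18 - 13/30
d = o/2 - 19/60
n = 2/3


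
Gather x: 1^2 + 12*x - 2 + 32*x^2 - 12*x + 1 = 32*x^2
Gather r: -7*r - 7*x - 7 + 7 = -7*r - 7*x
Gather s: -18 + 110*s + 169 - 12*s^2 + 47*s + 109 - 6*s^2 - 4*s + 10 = -18*s^2 + 153*s + 270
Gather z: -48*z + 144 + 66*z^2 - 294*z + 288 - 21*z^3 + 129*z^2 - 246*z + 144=-21*z^3 + 195*z^2 - 588*z + 576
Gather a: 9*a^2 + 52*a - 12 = 9*a^2 + 52*a - 12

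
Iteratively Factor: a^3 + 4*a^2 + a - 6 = (a - 1)*(a^2 + 5*a + 6) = (a - 1)*(a + 3)*(a + 2)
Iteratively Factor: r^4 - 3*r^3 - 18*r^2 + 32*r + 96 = (r + 3)*(r^3 - 6*r^2 + 32) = (r - 4)*(r + 3)*(r^2 - 2*r - 8) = (r - 4)*(r + 2)*(r + 3)*(r - 4)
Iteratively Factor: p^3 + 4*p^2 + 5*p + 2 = (p + 1)*(p^2 + 3*p + 2) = (p + 1)^2*(p + 2)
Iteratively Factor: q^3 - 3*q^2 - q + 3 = (q + 1)*(q^2 - 4*q + 3) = (q - 3)*(q + 1)*(q - 1)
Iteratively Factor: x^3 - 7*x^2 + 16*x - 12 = (x - 3)*(x^2 - 4*x + 4) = (x - 3)*(x - 2)*(x - 2)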